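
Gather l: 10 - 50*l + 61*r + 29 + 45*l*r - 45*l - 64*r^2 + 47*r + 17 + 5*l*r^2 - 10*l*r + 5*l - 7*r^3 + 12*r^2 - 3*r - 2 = l*(5*r^2 + 35*r - 90) - 7*r^3 - 52*r^2 + 105*r + 54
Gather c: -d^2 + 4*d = -d^2 + 4*d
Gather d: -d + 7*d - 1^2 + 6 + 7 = 6*d + 12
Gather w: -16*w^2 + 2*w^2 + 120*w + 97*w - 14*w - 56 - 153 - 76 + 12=-14*w^2 + 203*w - 273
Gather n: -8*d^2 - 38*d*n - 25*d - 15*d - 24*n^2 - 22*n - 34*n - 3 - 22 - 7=-8*d^2 - 40*d - 24*n^2 + n*(-38*d - 56) - 32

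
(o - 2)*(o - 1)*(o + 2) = o^3 - o^2 - 4*o + 4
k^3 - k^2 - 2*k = k*(k - 2)*(k + 1)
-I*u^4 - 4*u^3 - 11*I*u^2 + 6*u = u*(u - 6*I)*(u + I)*(-I*u + 1)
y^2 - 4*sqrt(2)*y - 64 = (y - 8*sqrt(2))*(y + 4*sqrt(2))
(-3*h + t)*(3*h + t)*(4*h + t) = -36*h^3 - 9*h^2*t + 4*h*t^2 + t^3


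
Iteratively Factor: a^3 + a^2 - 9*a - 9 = (a + 1)*(a^2 - 9) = (a - 3)*(a + 1)*(a + 3)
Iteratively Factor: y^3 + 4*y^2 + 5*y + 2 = (y + 1)*(y^2 + 3*y + 2) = (y + 1)*(y + 2)*(y + 1)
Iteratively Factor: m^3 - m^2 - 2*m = (m + 1)*(m^2 - 2*m) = (m - 2)*(m + 1)*(m)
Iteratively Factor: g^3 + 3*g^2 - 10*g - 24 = (g - 3)*(g^2 + 6*g + 8) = (g - 3)*(g + 2)*(g + 4)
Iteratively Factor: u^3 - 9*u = (u - 3)*(u^2 + 3*u) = (u - 3)*(u + 3)*(u)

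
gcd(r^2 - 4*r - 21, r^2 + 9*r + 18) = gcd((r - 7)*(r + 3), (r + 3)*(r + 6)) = r + 3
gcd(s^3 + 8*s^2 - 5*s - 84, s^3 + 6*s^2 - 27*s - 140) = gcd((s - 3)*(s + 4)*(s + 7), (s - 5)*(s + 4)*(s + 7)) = s^2 + 11*s + 28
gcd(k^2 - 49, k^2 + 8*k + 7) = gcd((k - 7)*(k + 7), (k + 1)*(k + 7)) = k + 7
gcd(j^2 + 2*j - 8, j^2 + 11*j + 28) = j + 4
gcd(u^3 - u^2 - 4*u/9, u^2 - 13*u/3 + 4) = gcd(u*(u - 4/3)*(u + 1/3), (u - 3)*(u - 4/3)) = u - 4/3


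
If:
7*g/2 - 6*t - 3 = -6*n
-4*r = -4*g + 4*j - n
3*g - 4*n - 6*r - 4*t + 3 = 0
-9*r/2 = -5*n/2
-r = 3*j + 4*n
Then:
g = -1965/3934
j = -1230/1967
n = 810/1967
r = 450/1967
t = -5973/15736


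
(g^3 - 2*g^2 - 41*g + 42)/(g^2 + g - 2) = (g^2 - g - 42)/(g + 2)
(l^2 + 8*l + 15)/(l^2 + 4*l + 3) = (l + 5)/(l + 1)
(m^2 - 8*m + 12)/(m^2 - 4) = (m - 6)/(m + 2)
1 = 1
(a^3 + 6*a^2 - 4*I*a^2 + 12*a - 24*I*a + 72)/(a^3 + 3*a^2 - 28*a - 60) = (a^2 - 4*I*a + 12)/(a^2 - 3*a - 10)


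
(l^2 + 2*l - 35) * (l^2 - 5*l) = l^4 - 3*l^3 - 45*l^2 + 175*l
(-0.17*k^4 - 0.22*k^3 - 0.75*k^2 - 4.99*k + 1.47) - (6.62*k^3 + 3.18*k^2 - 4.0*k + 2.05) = -0.17*k^4 - 6.84*k^3 - 3.93*k^2 - 0.99*k - 0.58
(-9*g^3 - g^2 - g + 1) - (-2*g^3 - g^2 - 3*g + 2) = -7*g^3 + 2*g - 1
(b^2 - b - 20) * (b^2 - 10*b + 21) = b^4 - 11*b^3 + 11*b^2 + 179*b - 420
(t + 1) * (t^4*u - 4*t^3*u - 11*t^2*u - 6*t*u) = t^5*u - 3*t^4*u - 15*t^3*u - 17*t^2*u - 6*t*u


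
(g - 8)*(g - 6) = g^2 - 14*g + 48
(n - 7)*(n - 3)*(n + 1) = n^3 - 9*n^2 + 11*n + 21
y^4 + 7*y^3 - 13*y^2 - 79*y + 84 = (y - 3)*(y - 1)*(y + 4)*(y + 7)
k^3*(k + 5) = k^4 + 5*k^3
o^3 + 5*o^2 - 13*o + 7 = (o - 1)^2*(o + 7)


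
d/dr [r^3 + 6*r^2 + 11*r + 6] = 3*r^2 + 12*r + 11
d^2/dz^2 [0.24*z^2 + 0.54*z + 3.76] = 0.480000000000000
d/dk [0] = 0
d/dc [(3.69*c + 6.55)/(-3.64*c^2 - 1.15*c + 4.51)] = (13.4316*c^2 + 47.684*c + 24.1744)/(13.2496*c^4 + 8.372*c^3 - 31.5103*c^2 - 10.373*c + 20.3401)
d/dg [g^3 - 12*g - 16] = 3*g^2 - 12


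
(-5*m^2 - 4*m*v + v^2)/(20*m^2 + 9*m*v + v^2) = (-5*m^2 - 4*m*v + v^2)/(20*m^2 + 9*m*v + v^2)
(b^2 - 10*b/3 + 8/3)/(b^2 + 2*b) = (3*b^2 - 10*b + 8)/(3*b*(b + 2))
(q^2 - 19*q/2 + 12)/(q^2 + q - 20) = (q^2 - 19*q/2 + 12)/(q^2 + q - 20)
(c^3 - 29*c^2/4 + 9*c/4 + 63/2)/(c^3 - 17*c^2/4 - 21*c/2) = (c - 3)/c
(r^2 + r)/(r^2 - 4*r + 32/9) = 9*r*(r + 1)/(9*r^2 - 36*r + 32)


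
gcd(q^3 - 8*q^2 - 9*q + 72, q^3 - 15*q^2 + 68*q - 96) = q^2 - 11*q + 24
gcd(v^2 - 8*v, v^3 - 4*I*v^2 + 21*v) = v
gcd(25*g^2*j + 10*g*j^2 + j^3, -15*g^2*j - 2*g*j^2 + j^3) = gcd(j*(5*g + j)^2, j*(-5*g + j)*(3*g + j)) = j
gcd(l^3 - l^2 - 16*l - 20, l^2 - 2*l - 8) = l + 2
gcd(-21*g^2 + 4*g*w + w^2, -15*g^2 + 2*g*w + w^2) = -3*g + w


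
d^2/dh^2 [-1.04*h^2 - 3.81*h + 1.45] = -2.08000000000000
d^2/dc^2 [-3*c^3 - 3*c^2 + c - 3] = -18*c - 6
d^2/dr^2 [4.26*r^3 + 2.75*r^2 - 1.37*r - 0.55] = 25.56*r + 5.5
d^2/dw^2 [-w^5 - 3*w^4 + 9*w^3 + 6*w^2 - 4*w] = -20*w^3 - 36*w^2 + 54*w + 12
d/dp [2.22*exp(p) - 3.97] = 2.22*exp(p)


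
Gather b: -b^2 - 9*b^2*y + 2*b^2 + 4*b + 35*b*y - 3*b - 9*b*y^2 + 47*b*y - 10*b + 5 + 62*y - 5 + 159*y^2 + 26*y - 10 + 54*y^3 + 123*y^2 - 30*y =b^2*(1 - 9*y) + b*(-9*y^2 + 82*y - 9) + 54*y^3 + 282*y^2 + 58*y - 10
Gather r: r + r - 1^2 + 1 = 2*r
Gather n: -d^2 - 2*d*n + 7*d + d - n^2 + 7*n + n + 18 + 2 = -d^2 + 8*d - n^2 + n*(8 - 2*d) + 20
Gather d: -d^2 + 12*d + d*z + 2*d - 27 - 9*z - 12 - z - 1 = -d^2 + d*(z + 14) - 10*z - 40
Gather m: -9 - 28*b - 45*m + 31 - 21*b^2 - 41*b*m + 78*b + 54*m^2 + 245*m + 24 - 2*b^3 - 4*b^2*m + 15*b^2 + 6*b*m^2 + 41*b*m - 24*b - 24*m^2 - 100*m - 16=-2*b^3 - 6*b^2 + 26*b + m^2*(6*b + 30) + m*(100 - 4*b^2) + 30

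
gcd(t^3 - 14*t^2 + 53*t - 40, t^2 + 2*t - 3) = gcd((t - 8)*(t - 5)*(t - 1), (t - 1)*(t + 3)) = t - 1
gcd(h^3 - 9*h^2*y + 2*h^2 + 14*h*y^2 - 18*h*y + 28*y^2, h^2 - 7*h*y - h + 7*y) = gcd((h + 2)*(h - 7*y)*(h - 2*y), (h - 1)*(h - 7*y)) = -h + 7*y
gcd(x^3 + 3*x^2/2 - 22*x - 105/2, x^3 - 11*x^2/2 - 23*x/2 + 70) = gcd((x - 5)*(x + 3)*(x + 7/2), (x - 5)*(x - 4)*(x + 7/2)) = x^2 - 3*x/2 - 35/2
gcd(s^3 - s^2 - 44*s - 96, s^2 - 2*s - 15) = s + 3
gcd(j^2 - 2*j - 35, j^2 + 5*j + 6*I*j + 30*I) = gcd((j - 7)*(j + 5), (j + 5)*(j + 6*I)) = j + 5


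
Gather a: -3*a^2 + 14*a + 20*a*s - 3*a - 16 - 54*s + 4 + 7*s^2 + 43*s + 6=-3*a^2 + a*(20*s + 11) + 7*s^2 - 11*s - 6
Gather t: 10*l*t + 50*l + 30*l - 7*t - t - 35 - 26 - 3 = 80*l + t*(10*l - 8) - 64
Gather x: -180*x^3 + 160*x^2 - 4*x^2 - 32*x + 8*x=-180*x^3 + 156*x^2 - 24*x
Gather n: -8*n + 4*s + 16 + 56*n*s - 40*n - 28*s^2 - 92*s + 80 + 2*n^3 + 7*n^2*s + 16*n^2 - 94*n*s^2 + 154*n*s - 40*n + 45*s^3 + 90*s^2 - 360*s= 2*n^3 + n^2*(7*s + 16) + n*(-94*s^2 + 210*s - 88) + 45*s^3 + 62*s^2 - 448*s + 96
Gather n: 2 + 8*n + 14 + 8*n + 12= 16*n + 28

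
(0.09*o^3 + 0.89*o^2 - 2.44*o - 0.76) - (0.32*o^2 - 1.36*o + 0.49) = 0.09*o^3 + 0.57*o^2 - 1.08*o - 1.25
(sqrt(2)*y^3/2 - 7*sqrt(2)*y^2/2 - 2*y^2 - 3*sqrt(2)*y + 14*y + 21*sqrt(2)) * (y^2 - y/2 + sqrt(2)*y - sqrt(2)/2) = sqrt(2)*y^5/2 - 15*sqrt(2)*y^4/4 - y^4 - 13*sqrt(2)*y^3/4 + 15*y^3/2 - 19*y^2/2 + 75*sqrt(2)*y^2/2 - 35*sqrt(2)*y/2 + 45*y - 21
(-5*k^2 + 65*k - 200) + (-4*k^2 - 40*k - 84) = -9*k^2 + 25*k - 284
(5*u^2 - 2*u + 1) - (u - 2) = 5*u^2 - 3*u + 3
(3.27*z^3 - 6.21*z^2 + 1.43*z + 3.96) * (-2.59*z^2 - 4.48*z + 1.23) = -8.4693*z^5 + 1.4343*z^4 + 28.1392*z^3 - 24.3011*z^2 - 15.9819*z + 4.8708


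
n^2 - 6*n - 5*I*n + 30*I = (n - 6)*(n - 5*I)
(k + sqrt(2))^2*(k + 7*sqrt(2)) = k^3 + 9*sqrt(2)*k^2 + 30*k + 14*sqrt(2)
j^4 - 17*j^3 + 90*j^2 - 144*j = j*(j - 8)*(j - 6)*(j - 3)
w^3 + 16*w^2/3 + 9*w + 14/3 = (w + 1)*(w + 2)*(w + 7/3)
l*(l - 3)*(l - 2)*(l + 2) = l^4 - 3*l^3 - 4*l^2 + 12*l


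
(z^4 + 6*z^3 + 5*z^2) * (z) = z^5 + 6*z^4 + 5*z^3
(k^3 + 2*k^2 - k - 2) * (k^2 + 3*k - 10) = k^5 + 5*k^4 - 5*k^3 - 25*k^2 + 4*k + 20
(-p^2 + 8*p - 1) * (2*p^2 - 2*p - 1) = -2*p^4 + 18*p^3 - 17*p^2 - 6*p + 1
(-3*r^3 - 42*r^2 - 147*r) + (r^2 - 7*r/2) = -3*r^3 - 41*r^2 - 301*r/2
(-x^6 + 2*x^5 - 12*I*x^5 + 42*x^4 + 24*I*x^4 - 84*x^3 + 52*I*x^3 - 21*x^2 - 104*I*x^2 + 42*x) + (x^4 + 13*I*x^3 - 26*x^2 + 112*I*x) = -x^6 + 2*x^5 - 12*I*x^5 + 43*x^4 + 24*I*x^4 - 84*x^3 + 65*I*x^3 - 47*x^2 - 104*I*x^2 + 42*x + 112*I*x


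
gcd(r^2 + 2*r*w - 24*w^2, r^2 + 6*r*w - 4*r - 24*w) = r + 6*w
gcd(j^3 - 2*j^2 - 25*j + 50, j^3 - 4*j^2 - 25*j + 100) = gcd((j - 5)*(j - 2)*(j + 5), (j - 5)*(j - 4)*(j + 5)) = j^2 - 25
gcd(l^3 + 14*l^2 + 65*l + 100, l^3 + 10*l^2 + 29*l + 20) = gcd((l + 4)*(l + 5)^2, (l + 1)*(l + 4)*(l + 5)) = l^2 + 9*l + 20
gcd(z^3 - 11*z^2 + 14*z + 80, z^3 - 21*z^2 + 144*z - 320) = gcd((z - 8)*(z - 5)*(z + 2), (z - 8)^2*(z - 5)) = z^2 - 13*z + 40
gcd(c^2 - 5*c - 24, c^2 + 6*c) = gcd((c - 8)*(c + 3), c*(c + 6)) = 1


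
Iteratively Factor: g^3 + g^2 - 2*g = (g + 2)*(g^2 - g) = (g - 1)*(g + 2)*(g)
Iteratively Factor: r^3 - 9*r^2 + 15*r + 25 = (r - 5)*(r^2 - 4*r - 5) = (r - 5)*(r + 1)*(r - 5)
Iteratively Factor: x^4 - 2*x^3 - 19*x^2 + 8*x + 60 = (x + 2)*(x^3 - 4*x^2 - 11*x + 30) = (x + 2)*(x + 3)*(x^2 - 7*x + 10) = (x - 2)*(x + 2)*(x + 3)*(x - 5)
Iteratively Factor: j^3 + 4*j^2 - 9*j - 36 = (j + 4)*(j^2 - 9) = (j - 3)*(j + 4)*(j + 3)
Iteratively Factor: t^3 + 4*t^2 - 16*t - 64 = (t - 4)*(t^2 + 8*t + 16) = (t - 4)*(t + 4)*(t + 4)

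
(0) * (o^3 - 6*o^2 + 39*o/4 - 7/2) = 0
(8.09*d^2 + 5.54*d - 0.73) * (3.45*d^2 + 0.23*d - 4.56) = 27.9105*d^4 + 20.9737*d^3 - 38.1347*d^2 - 25.4303*d + 3.3288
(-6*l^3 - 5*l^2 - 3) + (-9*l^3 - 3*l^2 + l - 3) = -15*l^3 - 8*l^2 + l - 6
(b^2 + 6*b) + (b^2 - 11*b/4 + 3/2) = 2*b^2 + 13*b/4 + 3/2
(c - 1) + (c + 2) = 2*c + 1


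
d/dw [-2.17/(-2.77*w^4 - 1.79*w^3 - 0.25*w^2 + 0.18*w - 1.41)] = (-24.0436*w^3 - 11.6529*w^2 - 1.085*w + 0.3906)/(2.77*w^4 + 1.79*w^3 + 0.25*w^2 - 0.18*w + 1.41)^2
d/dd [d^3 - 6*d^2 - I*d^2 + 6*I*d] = 3*d^2 - 12*d - 2*I*d + 6*I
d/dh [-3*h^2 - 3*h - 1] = -6*h - 3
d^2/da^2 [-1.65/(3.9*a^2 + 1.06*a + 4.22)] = (50.193*a^2 + 13.6422*a - 1.65*(7.8*a + 1.06)*(15.6*a + 2.12) + 54.3114)/(3.9*a^2 + 1.06*a + 4.22)^3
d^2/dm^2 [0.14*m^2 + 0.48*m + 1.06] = 0.280000000000000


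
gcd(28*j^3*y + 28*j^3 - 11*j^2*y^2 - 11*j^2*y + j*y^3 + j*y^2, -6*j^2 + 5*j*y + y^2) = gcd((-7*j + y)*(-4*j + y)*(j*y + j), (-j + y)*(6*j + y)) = 1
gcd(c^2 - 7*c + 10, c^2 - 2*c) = c - 2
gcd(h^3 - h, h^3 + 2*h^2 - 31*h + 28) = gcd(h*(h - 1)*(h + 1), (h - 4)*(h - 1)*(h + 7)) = h - 1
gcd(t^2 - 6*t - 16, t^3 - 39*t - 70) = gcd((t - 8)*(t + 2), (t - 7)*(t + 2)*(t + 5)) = t + 2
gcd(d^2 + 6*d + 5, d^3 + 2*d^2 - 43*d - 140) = d + 5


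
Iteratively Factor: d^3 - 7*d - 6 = (d - 3)*(d^2 + 3*d + 2) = (d - 3)*(d + 1)*(d + 2)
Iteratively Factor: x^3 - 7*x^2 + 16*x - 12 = (x - 3)*(x^2 - 4*x + 4) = (x - 3)*(x - 2)*(x - 2)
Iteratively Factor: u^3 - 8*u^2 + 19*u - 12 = (u - 1)*(u^2 - 7*u + 12) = (u - 3)*(u - 1)*(u - 4)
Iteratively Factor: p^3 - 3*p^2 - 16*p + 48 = (p - 4)*(p^2 + p - 12) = (p - 4)*(p + 4)*(p - 3)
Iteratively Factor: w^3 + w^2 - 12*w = (w + 4)*(w^2 - 3*w) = (w - 3)*(w + 4)*(w)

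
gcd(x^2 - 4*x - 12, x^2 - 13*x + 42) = x - 6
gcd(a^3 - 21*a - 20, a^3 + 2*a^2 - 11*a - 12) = a^2 + 5*a + 4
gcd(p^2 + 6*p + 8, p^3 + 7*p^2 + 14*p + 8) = p^2 + 6*p + 8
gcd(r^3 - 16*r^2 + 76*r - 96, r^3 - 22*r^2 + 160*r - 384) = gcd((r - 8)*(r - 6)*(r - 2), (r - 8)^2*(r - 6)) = r^2 - 14*r + 48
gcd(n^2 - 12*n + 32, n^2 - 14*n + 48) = n - 8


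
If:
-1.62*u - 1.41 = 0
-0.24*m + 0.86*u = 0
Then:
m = -3.12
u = -0.87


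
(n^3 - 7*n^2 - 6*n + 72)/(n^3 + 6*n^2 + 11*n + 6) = (n^2 - 10*n + 24)/(n^2 + 3*n + 2)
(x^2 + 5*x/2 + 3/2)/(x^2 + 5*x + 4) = (x + 3/2)/(x + 4)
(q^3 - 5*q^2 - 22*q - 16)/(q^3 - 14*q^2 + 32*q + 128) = (q + 1)/(q - 8)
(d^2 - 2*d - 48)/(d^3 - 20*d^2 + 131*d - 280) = (d + 6)/(d^2 - 12*d + 35)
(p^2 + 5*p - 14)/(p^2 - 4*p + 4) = (p + 7)/(p - 2)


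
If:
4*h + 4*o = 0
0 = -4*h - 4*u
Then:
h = -u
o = u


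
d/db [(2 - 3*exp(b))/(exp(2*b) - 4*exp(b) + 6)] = (3*exp(2*b) - 4*exp(b) - 10)*exp(b)/(exp(4*b) - 8*exp(3*b) + 28*exp(2*b) - 48*exp(b) + 36)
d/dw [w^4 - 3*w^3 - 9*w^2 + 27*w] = 4*w^3 - 9*w^2 - 18*w + 27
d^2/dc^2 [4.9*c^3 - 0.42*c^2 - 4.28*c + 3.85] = 29.4*c - 0.84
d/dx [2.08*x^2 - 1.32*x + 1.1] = 4.16*x - 1.32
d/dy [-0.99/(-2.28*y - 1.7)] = -2.2572/(2.28*y + 1.7)^2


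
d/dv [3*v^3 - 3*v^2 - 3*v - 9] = 9*v^2 - 6*v - 3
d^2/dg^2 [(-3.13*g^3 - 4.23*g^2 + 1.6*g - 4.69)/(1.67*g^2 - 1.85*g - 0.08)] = (1.4210854715202e-14*g^5 - 7.105427357601e-15*g^4 - 39.473876*g^3 - 84.649854*g^2 + 88.100898*g - 33.883962)/(4.657463*g^6 - 15.478395*g^5 + 16.477389*g^4 - 4.848665*g^3 - 0.789336*g^2 - 0.03552*g - 0.000512)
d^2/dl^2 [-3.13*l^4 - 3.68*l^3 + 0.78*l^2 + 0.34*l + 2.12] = -37.56*l^2 - 22.08*l + 1.56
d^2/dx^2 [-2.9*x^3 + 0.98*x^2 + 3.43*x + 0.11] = 1.96 - 17.4*x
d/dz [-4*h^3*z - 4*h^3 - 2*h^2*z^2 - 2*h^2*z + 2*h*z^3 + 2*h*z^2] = 2*h*(-2*h^2 - 2*h*z - h + 3*z^2 + 2*z)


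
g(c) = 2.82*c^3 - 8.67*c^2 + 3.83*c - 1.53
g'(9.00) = 533.03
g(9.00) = 1386.45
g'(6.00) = 204.35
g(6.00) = 318.45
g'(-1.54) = 50.60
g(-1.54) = -38.29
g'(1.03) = -5.05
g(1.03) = -3.70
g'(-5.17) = 319.60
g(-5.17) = -642.76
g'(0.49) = -2.64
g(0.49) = -1.40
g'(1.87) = 0.99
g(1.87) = -6.25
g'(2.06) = 4.01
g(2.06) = -5.78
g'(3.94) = 66.84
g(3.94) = 51.45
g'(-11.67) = 1358.35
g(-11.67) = -5708.88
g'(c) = 8.46*c^2 - 17.34*c + 3.83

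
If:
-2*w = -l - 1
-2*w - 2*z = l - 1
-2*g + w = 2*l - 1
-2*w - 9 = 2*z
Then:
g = -27/4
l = 10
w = 11/2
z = -10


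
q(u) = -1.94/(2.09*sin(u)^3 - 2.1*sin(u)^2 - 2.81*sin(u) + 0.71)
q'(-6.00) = -173.79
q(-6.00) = 10.02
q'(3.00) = 81.75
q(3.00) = -6.99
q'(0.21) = -2403.81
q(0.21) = -37.38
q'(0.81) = -1.29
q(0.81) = 1.19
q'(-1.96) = -231.74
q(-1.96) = 13.56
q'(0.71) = -2.06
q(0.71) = 1.35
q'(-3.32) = 260.50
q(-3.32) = -12.37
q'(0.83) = -1.18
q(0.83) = 1.16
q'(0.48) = -8.53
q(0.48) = 2.34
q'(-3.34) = 787.47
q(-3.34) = -21.43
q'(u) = -1.94*(-6.27*sin(u)^2*cos(u) + 4.2*sin(u)*cos(u) + 2.81*cos(u))/(2.09*sin(u)^3 - 2.1*sin(u)^2 - 2.81*sin(u) + 0.71)^2 = (12.1638*sin(u)^2 - 8.148*sin(u) - 5.4514)*cos(u)/(2.09*sin(u)^3 - 2.1*sin(u)^2 - 2.81*sin(u) + 0.71)^2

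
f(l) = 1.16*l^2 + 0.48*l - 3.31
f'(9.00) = 21.36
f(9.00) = 94.97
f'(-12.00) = -27.36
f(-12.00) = 157.97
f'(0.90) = 2.57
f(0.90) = -1.94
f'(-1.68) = -3.42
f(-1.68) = -0.84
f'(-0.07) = 0.32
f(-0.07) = -3.34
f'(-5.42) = -12.09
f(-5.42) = 28.17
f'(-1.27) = -2.47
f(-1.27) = -2.05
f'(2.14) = 5.44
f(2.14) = 3.03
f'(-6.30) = -14.14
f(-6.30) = 39.71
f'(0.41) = 1.43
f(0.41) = -2.92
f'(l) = 2.32*l + 0.48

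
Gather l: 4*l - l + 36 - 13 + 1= 3*l + 24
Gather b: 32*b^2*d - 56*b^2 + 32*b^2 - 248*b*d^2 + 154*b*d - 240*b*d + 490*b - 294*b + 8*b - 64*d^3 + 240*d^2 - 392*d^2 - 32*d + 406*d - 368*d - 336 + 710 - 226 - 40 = b^2*(32*d - 24) + b*(-248*d^2 - 86*d + 204) - 64*d^3 - 152*d^2 + 6*d + 108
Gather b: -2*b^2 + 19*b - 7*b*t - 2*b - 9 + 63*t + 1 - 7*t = -2*b^2 + b*(17 - 7*t) + 56*t - 8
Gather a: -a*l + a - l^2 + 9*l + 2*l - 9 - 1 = a*(1 - l) - l^2 + 11*l - 10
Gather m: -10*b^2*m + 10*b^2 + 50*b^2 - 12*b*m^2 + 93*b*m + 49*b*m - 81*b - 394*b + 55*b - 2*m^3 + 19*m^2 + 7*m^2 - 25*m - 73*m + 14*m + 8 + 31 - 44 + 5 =60*b^2 - 420*b - 2*m^3 + m^2*(26 - 12*b) + m*(-10*b^2 + 142*b - 84)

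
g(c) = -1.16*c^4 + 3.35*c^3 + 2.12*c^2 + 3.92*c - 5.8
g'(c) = -4.64*c^3 + 10.05*c^2 + 4.24*c + 3.92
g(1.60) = 12.02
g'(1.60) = 17.43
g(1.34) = 7.58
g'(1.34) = 16.48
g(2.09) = 20.10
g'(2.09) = 14.32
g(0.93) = 1.51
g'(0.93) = 12.82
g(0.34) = -4.11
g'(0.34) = 6.34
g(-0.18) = -6.46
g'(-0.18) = 3.51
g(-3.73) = -389.31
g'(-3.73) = 368.72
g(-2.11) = -59.10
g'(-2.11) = 83.31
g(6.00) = -685.72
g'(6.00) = -611.08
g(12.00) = -17918.44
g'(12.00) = -6515.92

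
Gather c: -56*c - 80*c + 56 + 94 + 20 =170 - 136*c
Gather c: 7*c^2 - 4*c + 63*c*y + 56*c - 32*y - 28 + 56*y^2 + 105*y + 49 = 7*c^2 + c*(63*y + 52) + 56*y^2 + 73*y + 21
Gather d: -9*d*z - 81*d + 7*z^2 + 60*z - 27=d*(-9*z - 81) + 7*z^2 + 60*z - 27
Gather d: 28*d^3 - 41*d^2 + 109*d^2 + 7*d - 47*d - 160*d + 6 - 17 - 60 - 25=28*d^3 + 68*d^2 - 200*d - 96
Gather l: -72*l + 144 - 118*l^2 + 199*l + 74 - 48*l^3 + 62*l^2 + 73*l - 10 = -48*l^3 - 56*l^2 + 200*l + 208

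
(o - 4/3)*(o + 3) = o^2 + 5*o/3 - 4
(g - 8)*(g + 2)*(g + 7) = g^3 + g^2 - 58*g - 112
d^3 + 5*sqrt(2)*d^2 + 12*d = d*(d + 2*sqrt(2))*(d + 3*sqrt(2))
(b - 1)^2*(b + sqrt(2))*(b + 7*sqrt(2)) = b^4 - 2*b^3 + 8*sqrt(2)*b^3 - 16*sqrt(2)*b^2 + 15*b^2 - 28*b + 8*sqrt(2)*b + 14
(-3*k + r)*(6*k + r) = -18*k^2 + 3*k*r + r^2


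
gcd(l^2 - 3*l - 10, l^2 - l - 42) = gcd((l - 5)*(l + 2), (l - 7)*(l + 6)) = 1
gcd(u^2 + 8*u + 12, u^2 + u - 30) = u + 6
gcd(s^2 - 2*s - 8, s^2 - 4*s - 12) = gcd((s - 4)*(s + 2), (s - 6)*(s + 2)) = s + 2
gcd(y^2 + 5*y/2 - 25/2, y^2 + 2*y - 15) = y + 5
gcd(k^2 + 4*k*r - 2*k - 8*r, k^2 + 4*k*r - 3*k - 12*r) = k + 4*r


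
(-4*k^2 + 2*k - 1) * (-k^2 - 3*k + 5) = 4*k^4 + 10*k^3 - 25*k^2 + 13*k - 5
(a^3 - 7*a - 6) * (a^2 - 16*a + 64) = a^5 - 16*a^4 + 57*a^3 + 106*a^2 - 352*a - 384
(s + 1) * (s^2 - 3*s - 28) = s^3 - 2*s^2 - 31*s - 28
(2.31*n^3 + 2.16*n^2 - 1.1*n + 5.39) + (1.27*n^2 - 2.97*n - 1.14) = 2.31*n^3 + 3.43*n^2 - 4.07*n + 4.25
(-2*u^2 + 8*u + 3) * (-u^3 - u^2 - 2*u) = 2*u^5 - 6*u^4 - 7*u^3 - 19*u^2 - 6*u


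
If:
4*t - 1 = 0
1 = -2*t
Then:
No Solution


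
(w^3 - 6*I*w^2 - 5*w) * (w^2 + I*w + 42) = w^5 - 5*I*w^4 + 43*w^3 - 257*I*w^2 - 210*w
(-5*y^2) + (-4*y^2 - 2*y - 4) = -9*y^2 - 2*y - 4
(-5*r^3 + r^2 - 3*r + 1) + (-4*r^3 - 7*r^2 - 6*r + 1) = -9*r^3 - 6*r^2 - 9*r + 2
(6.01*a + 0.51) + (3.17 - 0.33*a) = 5.68*a + 3.68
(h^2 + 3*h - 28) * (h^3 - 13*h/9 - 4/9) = h^5 + 3*h^4 - 265*h^3/9 - 43*h^2/9 + 352*h/9 + 112/9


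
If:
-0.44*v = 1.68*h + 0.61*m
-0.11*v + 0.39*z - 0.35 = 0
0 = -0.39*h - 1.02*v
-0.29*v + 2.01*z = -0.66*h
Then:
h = -3.26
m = 8.07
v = 1.24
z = 1.25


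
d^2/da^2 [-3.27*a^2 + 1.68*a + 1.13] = -6.54000000000000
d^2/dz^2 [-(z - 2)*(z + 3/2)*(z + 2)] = -6*z - 3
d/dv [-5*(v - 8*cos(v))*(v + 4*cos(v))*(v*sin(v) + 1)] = -5*(v - 8*cos(v))*(v + 4*cos(v))*(v*cos(v) + sin(v)) + 5*(v - 8*cos(v))*(v*sin(v) + 1)*(4*sin(v) - 1) - 5*(v + 4*cos(v))*(v*sin(v) + 1)*(8*sin(v) + 1)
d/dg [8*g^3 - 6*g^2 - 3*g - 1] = 24*g^2 - 12*g - 3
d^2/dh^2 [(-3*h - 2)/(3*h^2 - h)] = 2*(-27*h^3 - 54*h^2 + 18*h - 2)/(h^3*(27*h^3 - 27*h^2 + 9*h - 1))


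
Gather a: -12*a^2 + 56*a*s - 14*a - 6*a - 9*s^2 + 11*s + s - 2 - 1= -12*a^2 + a*(56*s - 20) - 9*s^2 + 12*s - 3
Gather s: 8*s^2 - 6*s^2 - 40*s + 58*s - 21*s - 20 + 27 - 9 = 2*s^2 - 3*s - 2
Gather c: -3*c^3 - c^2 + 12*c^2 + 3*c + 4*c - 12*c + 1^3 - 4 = -3*c^3 + 11*c^2 - 5*c - 3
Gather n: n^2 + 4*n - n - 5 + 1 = n^2 + 3*n - 4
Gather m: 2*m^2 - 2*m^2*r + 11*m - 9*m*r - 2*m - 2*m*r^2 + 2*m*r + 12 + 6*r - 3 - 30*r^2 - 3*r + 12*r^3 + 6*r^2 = m^2*(2 - 2*r) + m*(-2*r^2 - 7*r + 9) + 12*r^3 - 24*r^2 + 3*r + 9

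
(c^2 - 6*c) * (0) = 0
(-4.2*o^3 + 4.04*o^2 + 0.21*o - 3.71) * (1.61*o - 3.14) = -6.762*o^4 + 19.6924*o^3 - 12.3475*o^2 - 6.6325*o + 11.6494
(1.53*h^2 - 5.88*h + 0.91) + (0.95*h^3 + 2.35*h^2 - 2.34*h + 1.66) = 0.95*h^3 + 3.88*h^2 - 8.22*h + 2.57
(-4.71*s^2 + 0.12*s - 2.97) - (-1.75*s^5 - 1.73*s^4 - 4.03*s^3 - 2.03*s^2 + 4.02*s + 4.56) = 1.75*s^5 + 1.73*s^4 + 4.03*s^3 - 2.68*s^2 - 3.9*s - 7.53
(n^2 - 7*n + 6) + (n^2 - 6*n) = 2*n^2 - 13*n + 6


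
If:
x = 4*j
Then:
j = x/4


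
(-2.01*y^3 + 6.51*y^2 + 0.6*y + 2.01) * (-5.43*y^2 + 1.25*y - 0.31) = 10.9143*y^5 - 37.8618*y^4 + 5.5026*y^3 - 12.1824*y^2 + 2.3265*y - 0.6231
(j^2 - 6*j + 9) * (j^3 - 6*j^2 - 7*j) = j^5 - 12*j^4 + 38*j^3 - 12*j^2 - 63*j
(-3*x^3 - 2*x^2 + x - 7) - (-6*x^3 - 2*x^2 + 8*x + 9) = 3*x^3 - 7*x - 16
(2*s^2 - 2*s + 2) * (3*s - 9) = 6*s^3 - 24*s^2 + 24*s - 18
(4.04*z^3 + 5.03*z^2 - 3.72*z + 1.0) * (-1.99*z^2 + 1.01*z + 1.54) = -8.0396*z^5 - 5.9293*z^4 + 18.7047*z^3 + 1.999*z^2 - 4.7188*z + 1.54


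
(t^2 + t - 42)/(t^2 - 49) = (t - 6)/(t - 7)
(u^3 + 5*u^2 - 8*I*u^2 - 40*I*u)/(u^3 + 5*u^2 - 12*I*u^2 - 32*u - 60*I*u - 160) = u/(u - 4*I)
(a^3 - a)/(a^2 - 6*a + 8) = (a^3 - a)/(a^2 - 6*a + 8)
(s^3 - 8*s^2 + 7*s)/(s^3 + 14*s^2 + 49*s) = (s^2 - 8*s + 7)/(s^2 + 14*s + 49)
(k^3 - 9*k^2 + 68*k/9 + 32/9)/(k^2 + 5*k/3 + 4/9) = (3*k^2 - 28*k + 32)/(3*k + 4)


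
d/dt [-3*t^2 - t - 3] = -6*t - 1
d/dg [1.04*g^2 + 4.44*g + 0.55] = 2.08*g + 4.44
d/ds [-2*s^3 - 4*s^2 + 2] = 2*s*(-3*s - 4)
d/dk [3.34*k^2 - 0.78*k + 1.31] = 6.68*k - 0.78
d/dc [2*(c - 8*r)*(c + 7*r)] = 4*c - 2*r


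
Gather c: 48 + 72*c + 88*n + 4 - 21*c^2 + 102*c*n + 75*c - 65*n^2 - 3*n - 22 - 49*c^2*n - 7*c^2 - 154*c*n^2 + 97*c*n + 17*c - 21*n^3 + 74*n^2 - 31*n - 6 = c^2*(-49*n - 28) + c*(-154*n^2 + 199*n + 164) - 21*n^3 + 9*n^2 + 54*n + 24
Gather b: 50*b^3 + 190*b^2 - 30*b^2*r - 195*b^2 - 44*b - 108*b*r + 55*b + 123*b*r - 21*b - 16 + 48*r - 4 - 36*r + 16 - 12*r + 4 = 50*b^3 + b^2*(-30*r - 5) + b*(15*r - 10)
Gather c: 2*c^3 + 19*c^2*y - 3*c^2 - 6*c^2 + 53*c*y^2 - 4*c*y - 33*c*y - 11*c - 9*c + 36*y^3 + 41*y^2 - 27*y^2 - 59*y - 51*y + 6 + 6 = 2*c^3 + c^2*(19*y - 9) + c*(53*y^2 - 37*y - 20) + 36*y^3 + 14*y^2 - 110*y + 12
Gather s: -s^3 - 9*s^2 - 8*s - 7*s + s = -s^3 - 9*s^2 - 14*s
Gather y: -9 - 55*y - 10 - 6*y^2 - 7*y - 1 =-6*y^2 - 62*y - 20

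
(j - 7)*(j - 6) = j^2 - 13*j + 42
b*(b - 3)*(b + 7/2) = b^3 + b^2/2 - 21*b/2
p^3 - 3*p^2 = p^2*(p - 3)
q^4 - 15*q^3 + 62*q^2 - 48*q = q*(q - 8)*(q - 6)*(q - 1)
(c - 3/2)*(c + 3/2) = c^2 - 9/4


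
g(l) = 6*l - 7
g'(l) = 6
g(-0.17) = -8.02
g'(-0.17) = 6.00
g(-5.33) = -38.98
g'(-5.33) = 6.00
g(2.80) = 9.80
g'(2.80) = 6.00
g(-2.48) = -21.88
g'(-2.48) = 6.00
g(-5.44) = -39.64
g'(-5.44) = 6.00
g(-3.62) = -28.72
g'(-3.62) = 6.00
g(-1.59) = -16.54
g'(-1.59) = 6.00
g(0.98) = -1.12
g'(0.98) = 6.00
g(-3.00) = -25.00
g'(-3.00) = 6.00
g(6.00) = 29.00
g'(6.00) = 6.00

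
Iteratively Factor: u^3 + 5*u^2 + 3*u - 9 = (u + 3)*(u^2 + 2*u - 3) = (u - 1)*(u + 3)*(u + 3)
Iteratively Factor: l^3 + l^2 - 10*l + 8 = (l - 2)*(l^2 + 3*l - 4) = (l - 2)*(l - 1)*(l + 4)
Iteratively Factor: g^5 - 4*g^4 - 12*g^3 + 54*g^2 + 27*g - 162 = (g - 3)*(g^4 - g^3 - 15*g^2 + 9*g + 54) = (g - 3)^2*(g^3 + 2*g^2 - 9*g - 18) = (g - 3)^2*(g + 3)*(g^2 - g - 6) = (g - 3)^3*(g + 3)*(g + 2)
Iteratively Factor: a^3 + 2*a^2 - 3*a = (a + 3)*(a^2 - a) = (a - 1)*(a + 3)*(a)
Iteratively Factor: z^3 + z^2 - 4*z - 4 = (z + 1)*(z^2 - 4) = (z + 1)*(z + 2)*(z - 2)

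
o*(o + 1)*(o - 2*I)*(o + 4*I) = o^4 + o^3 + 2*I*o^3 + 8*o^2 + 2*I*o^2 + 8*o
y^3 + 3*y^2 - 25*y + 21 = (y - 3)*(y - 1)*(y + 7)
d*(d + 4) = d^2 + 4*d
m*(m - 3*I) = m^2 - 3*I*m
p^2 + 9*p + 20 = (p + 4)*(p + 5)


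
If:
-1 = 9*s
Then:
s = -1/9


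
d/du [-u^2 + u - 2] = 1 - 2*u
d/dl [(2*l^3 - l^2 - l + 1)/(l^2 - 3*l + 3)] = 2*l*(l^3 - 6*l^2 + 11*l - 4)/(l^4 - 6*l^3 + 15*l^2 - 18*l + 9)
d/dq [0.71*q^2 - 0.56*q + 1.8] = 1.42*q - 0.56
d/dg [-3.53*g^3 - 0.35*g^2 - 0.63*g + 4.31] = -10.59*g^2 - 0.7*g - 0.63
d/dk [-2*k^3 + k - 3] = 1 - 6*k^2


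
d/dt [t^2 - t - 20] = 2*t - 1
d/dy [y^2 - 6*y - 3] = 2*y - 6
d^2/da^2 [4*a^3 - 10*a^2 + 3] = 24*a - 20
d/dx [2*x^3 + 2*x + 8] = 6*x^2 + 2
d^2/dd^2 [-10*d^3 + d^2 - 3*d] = 2 - 60*d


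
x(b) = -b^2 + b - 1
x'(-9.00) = 19.00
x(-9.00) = -91.00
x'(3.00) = -5.00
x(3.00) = -7.00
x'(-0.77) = 2.54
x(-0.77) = -2.36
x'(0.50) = 0.00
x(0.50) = -0.75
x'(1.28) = -1.56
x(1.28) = -1.36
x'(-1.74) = 4.48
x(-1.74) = -5.77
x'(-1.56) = 4.12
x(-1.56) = -4.99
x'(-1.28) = 3.56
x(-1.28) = -3.92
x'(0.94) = -0.88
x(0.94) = -0.94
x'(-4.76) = 10.52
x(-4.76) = -28.42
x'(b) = 1 - 2*b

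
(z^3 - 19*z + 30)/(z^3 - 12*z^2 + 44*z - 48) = (z^2 + 2*z - 15)/(z^2 - 10*z + 24)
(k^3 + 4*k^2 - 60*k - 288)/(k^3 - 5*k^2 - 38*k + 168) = (k^2 - 2*k - 48)/(k^2 - 11*k + 28)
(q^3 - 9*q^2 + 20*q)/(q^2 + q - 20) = q*(q - 5)/(q + 5)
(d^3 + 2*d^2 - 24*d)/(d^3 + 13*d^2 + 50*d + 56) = d*(d^2 + 2*d - 24)/(d^3 + 13*d^2 + 50*d + 56)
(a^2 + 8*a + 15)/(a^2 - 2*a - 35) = (a + 3)/(a - 7)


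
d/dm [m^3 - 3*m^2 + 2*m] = 3*m^2 - 6*m + 2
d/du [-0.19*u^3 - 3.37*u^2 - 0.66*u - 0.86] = -0.57*u^2 - 6.74*u - 0.66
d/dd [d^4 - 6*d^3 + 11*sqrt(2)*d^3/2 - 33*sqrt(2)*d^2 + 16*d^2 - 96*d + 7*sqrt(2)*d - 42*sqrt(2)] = 4*d^3 - 18*d^2 + 33*sqrt(2)*d^2/2 - 66*sqrt(2)*d + 32*d - 96 + 7*sqrt(2)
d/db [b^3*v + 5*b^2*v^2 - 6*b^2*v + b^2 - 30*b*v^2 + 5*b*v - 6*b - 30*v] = 3*b^2*v + 10*b*v^2 - 12*b*v + 2*b - 30*v^2 + 5*v - 6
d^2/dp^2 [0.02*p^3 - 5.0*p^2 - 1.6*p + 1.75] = 0.12*p - 10.0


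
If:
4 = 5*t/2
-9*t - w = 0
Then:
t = 8/5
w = -72/5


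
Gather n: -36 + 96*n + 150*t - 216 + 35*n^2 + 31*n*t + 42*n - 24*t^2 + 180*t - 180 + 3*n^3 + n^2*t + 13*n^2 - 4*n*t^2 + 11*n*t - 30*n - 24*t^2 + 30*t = 3*n^3 + n^2*(t + 48) + n*(-4*t^2 + 42*t + 108) - 48*t^2 + 360*t - 432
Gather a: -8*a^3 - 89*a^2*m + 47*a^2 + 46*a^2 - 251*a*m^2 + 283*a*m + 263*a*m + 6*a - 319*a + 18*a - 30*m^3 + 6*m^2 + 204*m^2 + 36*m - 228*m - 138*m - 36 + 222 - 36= -8*a^3 + a^2*(93 - 89*m) + a*(-251*m^2 + 546*m - 295) - 30*m^3 + 210*m^2 - 330*m + 150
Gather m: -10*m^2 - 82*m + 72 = -10*m^2 - 82*m + 72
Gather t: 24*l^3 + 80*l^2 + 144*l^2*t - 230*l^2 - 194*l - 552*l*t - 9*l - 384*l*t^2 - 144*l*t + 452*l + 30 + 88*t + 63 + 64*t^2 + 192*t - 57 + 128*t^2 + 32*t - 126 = 24*l^3 - 150*l^2 + 249*l + t^2*(192 - 384*l) + t*(144*l^2 - 696*l + 312) - 90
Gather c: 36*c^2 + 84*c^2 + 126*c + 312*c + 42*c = 120*c^2 + 480*c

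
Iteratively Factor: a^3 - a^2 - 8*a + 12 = (a + 3)*(a^2 - 4*a + 4) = (a - 2)*(a + 3)*(a - 2)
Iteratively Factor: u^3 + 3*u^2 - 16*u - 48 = (u - 4)*(u^2 + 7*u + 12) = (u - 4)*(u + 3)*(u + 4)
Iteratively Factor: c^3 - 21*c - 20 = (c - 5)*(c^2 + 5*c + 4) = (c - 5)*(c + 4)*(c + 1)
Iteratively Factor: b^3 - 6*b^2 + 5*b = (b - 5)*(b^2 - b) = b*(b - 5)*(b - 1)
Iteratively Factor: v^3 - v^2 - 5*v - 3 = (v + 1)*(v^2 - 2*v - 3) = (v + 1)^2*(v - 3)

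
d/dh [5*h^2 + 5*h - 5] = 10*h + 5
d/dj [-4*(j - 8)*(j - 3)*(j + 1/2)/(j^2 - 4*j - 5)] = 2*(-2*j^4 + 16*j^3 - 17*j^2 - 162*j + 89)/(j^4 - 8*j^3 + 6*j^2 + 40*j + 25)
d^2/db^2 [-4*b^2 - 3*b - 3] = -8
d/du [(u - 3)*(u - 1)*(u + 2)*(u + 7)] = 4*u^3 + 15*u^2 - 38*u - 29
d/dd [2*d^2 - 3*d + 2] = 4*d - 3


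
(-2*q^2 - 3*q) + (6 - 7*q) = -2*q^2 - 10*q + 6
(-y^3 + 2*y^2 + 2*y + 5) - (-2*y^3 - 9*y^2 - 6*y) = y^3 + 11*y^2 + 8*y + 5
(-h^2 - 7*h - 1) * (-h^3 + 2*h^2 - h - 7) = h^5 + 5*h^4 - 12*h^3 + 12*h^2 + 50*h + 7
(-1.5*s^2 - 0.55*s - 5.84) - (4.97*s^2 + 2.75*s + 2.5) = -6.47*s^2 - 3.3*s - 8.34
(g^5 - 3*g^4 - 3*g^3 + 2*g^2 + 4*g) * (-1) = -g^5 + 3*g^4 + 3*g^3 - 2*g^2 - 4*g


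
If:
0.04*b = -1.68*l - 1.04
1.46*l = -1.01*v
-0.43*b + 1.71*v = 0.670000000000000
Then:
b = 2.32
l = -0.67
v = 0.97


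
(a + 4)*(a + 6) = a^2 + 10*a + 24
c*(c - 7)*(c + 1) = c^3 - 6*c^2 - 7*c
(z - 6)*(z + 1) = z^2 - 5*z - 6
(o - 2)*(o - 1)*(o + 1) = o^3 - 2*o^2 - o + 2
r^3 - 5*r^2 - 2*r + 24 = (r - 4)*(r - 3)*(r + 2)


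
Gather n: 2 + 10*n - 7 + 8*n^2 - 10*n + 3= 8*n^2 - 2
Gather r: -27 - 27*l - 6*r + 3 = -27*l - 6*r - 24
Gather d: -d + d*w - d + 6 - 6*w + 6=d*(w - 2) - 6*w + 12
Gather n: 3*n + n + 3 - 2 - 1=4*n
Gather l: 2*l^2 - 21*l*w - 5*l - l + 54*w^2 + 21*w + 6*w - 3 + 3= 2*l^2 + l*(-21*w - 6) + 54*w^2 + 27*w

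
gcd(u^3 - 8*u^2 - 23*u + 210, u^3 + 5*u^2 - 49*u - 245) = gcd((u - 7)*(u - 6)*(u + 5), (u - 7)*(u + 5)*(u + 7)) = u^2 - 2*u - 35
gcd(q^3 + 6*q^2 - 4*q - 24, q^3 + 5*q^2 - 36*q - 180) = q + 6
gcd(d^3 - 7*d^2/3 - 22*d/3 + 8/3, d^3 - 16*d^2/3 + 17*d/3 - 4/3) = d^2 - 13*d/3 + 4/3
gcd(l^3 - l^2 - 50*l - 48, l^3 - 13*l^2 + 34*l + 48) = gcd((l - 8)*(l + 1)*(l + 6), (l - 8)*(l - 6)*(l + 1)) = l^2 - 7*l - 8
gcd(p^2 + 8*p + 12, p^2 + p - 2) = p + 2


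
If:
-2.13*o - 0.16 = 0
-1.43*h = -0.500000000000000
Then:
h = 0.35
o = -0.08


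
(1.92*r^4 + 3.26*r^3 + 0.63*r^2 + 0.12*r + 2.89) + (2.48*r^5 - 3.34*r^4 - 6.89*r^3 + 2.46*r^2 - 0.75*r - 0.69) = 2.48*r^5 - 1.42*r^4 - 3.63*r^3 + 3.09*r^2 - 0.63*r + 2.2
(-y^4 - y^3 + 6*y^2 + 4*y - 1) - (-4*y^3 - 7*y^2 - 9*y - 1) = -y^4 + 3*y^3 + 13*y^2 + 13*y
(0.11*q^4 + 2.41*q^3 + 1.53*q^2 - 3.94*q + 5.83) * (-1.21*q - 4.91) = -0.1331*q^5 - 3.4562*q^4 - 13.6844*q^3 - 2.7449*q^2 + 12.2911*q - 28.6253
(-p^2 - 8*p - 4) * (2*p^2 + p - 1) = -2*p^4 - 17*p^3 - 15*p^2 + 4*p + 4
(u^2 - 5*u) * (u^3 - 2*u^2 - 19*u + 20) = u^5 - 7*u^4 - 9*u^3 + 115*u^2 - 100*u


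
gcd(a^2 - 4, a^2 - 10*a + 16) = a - 2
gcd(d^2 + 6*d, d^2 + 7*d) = d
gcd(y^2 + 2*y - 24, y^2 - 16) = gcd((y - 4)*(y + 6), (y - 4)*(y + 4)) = y - 4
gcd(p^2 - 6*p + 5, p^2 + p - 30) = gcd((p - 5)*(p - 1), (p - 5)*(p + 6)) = p - 5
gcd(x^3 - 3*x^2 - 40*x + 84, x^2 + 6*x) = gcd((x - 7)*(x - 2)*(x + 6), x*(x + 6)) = x + 6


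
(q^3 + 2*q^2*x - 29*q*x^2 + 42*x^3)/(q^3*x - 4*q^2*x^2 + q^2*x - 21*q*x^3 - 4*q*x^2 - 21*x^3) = (-q^3 - 2*q^2*x + 29*q*x^2 - 42*x^3)/(x*(-q^3 + 4*q^2*x - q^2 + 21*q*x^2 + 4*q*x + 21*x^2))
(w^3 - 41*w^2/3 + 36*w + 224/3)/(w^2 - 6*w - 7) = (3*w^2 - 20*w - 32)/(3*(w + 1))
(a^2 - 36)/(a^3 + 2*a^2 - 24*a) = (a - 6)/(a*(a - 4))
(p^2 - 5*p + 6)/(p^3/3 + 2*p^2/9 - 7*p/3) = 9*(p^2 - 5*p + 6)/(p*(3*p^2 + 2*p - 21))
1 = 1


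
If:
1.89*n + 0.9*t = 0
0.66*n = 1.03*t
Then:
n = 0.00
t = 0.00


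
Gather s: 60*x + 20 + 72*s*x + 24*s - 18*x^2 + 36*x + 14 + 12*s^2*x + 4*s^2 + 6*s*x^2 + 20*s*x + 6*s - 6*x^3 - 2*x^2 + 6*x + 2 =s^2*(12*x + 4) + s*(6*x^2 + 92*x + 30) - 6*x^3 - 20*x^2 + 102*x + 36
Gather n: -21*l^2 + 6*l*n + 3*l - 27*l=-21*l^2 + 6*l*n - 24*l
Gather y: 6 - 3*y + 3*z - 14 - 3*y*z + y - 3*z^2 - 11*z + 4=y*(-3*z - 2) - 3*z^2 - 8*z - 4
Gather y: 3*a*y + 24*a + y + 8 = 24*a + y*(3*a + 1) + 8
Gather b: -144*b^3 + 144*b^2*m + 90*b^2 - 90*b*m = -144*b^3 + b^2*(144*m + 90) - 90*b*m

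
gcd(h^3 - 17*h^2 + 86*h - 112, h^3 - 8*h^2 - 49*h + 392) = h^2 - 15*h + 56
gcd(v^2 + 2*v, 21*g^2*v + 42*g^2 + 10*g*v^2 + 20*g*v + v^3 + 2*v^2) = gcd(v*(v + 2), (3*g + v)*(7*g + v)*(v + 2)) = v + 2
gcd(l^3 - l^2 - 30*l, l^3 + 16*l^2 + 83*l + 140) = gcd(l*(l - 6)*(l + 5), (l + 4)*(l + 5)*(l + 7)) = l + 5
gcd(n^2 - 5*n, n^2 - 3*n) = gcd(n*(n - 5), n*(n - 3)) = n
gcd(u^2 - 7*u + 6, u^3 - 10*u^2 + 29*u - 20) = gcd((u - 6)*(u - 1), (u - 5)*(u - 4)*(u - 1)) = u - 1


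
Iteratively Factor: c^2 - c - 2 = (c - 2)*(c + 1)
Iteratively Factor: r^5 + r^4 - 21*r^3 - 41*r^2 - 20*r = (r - 5)*(r^4 + 6*r^3 + 9*r^2 + 4*r) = r*(r - 5)*(r^3 + 6*r^2 + 9*r + 4) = r*(r - 5)*(r + 1)*(r^2 + 5*r + 4) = r*(r - 5)*(r + 1)^2*(r + 4)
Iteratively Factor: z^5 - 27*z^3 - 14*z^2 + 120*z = (z + 4)*(z^4 - 4*z^3 - 11*z^2 + 30*z) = (z - 5)*(z + 4)*(z^3 + z^2 - 6*z) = z*(z - 5)*(z + 4)*(z^2 + z - 6) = z*(z - 5)*(z + 3)*(z + 4)*(z - 2)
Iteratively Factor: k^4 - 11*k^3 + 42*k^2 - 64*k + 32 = (k - 2)*(k^3 - 9*k^2 + 24*k - 16) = (k - 4)*(k - 2)*(k^2 - 5*k + 4) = (k - 4)^2*(k - 2)*(k - 1)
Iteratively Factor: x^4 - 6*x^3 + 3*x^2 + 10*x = (x)*(x^3 - 6*x^2 + 3*x + 10) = x*(x - 5)*(x^2 - x - 2) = x*(x - 5)*(x + 1)*(x - 2)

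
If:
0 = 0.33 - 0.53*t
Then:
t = 0.62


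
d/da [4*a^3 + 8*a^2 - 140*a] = 12*a^2 + 16*a - 140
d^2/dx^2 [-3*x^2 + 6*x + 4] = -6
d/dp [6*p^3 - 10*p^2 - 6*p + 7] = 18*p^2 - 20*p - 6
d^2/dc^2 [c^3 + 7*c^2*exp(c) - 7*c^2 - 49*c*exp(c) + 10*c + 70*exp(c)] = 7*c^2*exp(c) - 21*c*exp(c) + 6*c - 14*exp(c) - 14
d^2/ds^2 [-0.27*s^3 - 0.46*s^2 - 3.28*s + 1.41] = -1.62*s - 0.92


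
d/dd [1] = 0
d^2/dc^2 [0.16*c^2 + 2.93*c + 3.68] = 0.320000000000000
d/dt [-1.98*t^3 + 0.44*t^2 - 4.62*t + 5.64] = -5.94*t^2 + 0.88*t - 4.62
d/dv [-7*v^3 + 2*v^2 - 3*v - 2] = -21*v^2 + 4*v - 3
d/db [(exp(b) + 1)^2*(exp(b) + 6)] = (exp(b) + 1)*(3*exp(b) + 13)*exp(b)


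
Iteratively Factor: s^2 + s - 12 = (s + 4)*(s - 3)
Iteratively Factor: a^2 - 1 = (a + 1)*(a - 1)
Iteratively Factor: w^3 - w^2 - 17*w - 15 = (w - 5)*(w^2 + 4*w + 3) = (w - 5)*(w + 1)*(w + 3)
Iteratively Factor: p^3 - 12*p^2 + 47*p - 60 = (p - 5)*(p^2 - 7*p + 12) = (p - 5)*(p - 3)*(p - 4)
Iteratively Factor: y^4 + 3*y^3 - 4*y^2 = (y)*(y^3 + 3*y^2 - 4*y) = y*(y + 4)*(y^2 - y) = y*(y - 1)*(y + 4)*(y)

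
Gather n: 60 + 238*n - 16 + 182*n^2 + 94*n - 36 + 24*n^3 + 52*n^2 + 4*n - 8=24*n^3 + 234*n^2 + 336*n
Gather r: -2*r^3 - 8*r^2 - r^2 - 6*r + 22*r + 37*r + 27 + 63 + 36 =-2*r^3 - 9*r^2 + 53*r + 126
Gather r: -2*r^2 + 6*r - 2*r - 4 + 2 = -2*r^2 + 4*r - 2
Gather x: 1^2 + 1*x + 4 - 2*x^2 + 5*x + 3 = -2*x^2 + 6*x + 8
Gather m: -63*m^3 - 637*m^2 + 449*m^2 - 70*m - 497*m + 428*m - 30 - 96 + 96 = -63*m^3 - 188*m^2 - 139*m - 30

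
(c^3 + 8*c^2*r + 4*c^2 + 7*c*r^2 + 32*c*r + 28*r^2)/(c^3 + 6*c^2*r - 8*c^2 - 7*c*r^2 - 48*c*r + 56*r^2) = (-c^2 - c*r - 4*c - 4*r)/(-c^2 + c*r + 8*c - 8*r)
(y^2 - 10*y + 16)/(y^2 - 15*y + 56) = (y - 2)/(y - 7)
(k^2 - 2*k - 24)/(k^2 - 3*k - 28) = (k - 6)/(k - 7)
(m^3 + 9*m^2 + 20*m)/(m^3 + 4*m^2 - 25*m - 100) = m/(m - 5)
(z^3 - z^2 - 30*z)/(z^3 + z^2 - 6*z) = (z^2 - z - 30)/(z^2 + z - 6)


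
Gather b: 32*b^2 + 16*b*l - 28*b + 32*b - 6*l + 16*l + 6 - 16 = 32*b^2 + b*(16*l + 4) + 10*l - 10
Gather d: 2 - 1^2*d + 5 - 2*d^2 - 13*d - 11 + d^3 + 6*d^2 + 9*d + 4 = d^3 + 4*d^2 - 5*d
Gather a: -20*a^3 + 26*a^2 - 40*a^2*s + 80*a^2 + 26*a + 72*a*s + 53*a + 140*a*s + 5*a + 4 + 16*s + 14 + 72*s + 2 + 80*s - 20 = -20*a^3 + a^2*(106 - 40*s) + a*(212*s + 84) + 168*s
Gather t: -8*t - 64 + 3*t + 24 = -5*t - 40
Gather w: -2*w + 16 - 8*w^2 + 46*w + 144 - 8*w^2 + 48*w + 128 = -16*w^2 + 92*w + 288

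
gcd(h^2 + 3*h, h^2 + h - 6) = h + 3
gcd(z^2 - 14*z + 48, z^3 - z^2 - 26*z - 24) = z - 6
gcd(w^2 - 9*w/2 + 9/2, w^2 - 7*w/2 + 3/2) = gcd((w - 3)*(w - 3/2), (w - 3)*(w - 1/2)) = w - 3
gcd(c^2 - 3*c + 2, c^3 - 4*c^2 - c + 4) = c - 1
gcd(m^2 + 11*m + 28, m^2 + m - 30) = 1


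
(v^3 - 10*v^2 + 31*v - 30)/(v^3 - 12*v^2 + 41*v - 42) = (v - 5)/(v - 7)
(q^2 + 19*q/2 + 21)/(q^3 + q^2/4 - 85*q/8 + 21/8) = 4*(q + 6)/(4*q^2 - 13*q + 3)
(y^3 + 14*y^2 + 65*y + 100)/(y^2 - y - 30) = (y^2 + 9*y + 20)/(y - 6)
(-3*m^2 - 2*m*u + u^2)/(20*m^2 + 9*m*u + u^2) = (-3*m^2 - 2*m*u + u^2)/(20*m^2 + 9*m*u + u^2)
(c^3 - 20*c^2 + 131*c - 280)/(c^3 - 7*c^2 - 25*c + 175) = (c - 8)/(c + 5)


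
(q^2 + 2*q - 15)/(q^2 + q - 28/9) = 9*(q^2 + 2*q - 15)/(9*q^2 + 9*q - 28)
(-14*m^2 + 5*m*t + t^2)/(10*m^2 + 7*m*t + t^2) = (-14*m^2 + 5*m*t + t^2)/(10*m^2 + 7*m*t + t^2)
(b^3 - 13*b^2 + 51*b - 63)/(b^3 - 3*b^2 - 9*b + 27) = (b - 7)/(b + 3)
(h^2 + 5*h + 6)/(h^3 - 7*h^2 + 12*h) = (h^2 + 5*h + 6)/(h*(h^2 - 7*h + 12))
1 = 1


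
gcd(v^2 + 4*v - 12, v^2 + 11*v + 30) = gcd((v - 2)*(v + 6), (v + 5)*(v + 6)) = v + 6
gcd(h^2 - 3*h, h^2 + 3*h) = h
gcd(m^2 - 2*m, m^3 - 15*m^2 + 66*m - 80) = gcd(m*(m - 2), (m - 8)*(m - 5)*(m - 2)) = m - 2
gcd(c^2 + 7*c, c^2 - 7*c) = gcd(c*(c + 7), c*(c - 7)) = c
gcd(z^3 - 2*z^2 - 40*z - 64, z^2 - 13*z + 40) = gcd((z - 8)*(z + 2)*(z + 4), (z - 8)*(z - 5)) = z - 8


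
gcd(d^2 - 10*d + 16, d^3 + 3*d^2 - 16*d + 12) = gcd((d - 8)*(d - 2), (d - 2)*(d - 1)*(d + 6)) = d - 2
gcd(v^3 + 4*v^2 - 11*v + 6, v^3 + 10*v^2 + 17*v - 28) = v - 1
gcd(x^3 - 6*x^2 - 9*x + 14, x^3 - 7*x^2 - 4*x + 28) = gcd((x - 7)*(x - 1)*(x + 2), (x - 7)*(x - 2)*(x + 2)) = x^2 - 5*x - 14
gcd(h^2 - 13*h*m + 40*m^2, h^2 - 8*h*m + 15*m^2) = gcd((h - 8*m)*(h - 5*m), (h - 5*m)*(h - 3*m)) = h - 5*m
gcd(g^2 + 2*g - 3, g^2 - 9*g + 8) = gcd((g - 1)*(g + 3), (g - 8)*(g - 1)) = g - 1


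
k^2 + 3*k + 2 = (k + 1)*(k + 2)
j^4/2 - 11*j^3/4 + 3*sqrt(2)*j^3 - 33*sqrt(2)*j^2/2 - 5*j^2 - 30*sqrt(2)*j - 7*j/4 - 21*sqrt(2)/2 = (j/2 + 1/2)*(j - 7)*(j + 1/2)*(j + 6*sqrt(2))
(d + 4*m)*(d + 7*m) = d^2 + 11*d*m + 28*m^2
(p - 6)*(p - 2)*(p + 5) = p^3 - 3*p^2 - 28*p + 60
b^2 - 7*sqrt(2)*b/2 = b*(b - 7*sqrt(2)/2)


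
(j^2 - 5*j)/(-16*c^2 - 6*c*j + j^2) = j*(5 - j)/(16*c^2 + 6*c*j - j^2)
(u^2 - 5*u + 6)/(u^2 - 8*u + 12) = (u - 3)/(u - 6)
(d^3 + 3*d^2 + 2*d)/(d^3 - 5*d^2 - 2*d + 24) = d*(d + 1)/(d^2 - 7*d + 12)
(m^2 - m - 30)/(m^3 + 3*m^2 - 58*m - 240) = (m - 6)/(m^2 - 2*m - 48)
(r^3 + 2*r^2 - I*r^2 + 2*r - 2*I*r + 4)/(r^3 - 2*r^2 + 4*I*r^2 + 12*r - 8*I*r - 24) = (r^2 + r*(2 + I) + 2*I)/(r^2 + r*(-2 + 6*I) - 12*I)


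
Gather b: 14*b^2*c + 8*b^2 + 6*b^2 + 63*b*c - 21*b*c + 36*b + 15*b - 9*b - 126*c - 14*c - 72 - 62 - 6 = b^2*(14*c + 14) + b*(42*c + 42) - 140*c - 140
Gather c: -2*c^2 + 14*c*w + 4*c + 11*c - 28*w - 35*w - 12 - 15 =-2*c^2 + c*(14*w + 15) - 63*w - 27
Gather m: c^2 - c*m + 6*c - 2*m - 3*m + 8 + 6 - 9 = c^2 + 6*c + m*(-c - 5) + 5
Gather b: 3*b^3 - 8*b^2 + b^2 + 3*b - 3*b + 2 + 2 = 3*b^3 - 7*b^2 + 4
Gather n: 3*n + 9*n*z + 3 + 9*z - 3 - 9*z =n*(9*z + 3)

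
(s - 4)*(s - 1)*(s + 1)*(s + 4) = s^4 - 17*s^2 + 16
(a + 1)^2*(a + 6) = a^3 + 8*a^2 + 13*a + 6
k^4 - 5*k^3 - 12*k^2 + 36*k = k*(k - 6)*(k - 2)*(k + 3)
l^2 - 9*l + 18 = (l - 6)*(l - 3)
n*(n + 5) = n^2 + 5*n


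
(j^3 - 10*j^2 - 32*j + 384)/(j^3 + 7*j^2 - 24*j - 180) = (j^2 - 16*j + 64)/(j^2 + j - 30)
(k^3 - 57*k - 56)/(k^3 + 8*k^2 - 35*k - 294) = (k^2 - 7*k - 8)/(k^2 + k - 42)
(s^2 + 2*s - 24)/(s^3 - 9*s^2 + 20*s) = (s + 6)/(s*(s - 5))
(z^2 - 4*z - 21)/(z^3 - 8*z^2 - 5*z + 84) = 1/(z - 4)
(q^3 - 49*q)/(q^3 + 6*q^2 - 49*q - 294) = q/(q + 6)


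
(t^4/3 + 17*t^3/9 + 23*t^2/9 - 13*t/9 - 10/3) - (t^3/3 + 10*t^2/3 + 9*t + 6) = t^4/3 + 14*t^3/9 - 7*t^2/9 - 94*t/9 - 28/3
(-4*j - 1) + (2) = 1 - 4*j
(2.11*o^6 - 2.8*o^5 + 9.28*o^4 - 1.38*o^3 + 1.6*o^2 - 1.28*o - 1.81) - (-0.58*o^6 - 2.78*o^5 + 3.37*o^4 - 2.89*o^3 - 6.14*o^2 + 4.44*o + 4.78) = 2.69*o^6 - 0.02*o^5 + 5.91*o^4 + 1.51*o^3 + 7.74*o^2 - 5.72*o - 6.59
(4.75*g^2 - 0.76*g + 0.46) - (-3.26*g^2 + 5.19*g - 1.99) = 8.01*g^2 - 5.95*g + 2.45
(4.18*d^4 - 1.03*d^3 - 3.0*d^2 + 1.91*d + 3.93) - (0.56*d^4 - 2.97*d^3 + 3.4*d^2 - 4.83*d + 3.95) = 3.62*d^4 + 1.94*d^3 - 6.4*d^2 + 6.74*d - 0.02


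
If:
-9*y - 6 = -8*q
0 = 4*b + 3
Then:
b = -3/4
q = 9*y/8 + 3/4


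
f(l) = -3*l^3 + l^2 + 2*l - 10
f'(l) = -9*l^2 + 2*l + 2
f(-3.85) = 168.32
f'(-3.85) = -139.10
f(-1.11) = -6.89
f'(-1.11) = -11.31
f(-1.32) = -4.00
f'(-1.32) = -16.32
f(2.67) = -54.63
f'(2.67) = -56.82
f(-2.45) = 35.22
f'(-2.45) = -56.92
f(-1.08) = -7.21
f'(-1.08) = -10.66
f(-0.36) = -10.45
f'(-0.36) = 0.11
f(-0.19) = -10.32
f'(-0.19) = 1.30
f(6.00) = -610.00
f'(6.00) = -310.00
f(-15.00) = 10310.00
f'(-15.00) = -2053.00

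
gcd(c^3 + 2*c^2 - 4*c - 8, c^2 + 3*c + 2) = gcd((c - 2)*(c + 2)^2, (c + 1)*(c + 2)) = c + 2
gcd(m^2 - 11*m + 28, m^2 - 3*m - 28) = m - 7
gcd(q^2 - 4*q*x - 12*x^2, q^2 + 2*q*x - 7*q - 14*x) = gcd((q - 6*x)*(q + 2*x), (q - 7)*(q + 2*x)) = q + 2*x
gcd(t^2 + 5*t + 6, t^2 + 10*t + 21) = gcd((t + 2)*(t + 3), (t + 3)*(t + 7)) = t + 3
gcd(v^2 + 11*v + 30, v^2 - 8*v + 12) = 1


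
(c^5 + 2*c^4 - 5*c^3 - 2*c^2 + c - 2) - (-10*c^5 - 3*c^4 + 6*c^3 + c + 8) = 11*c^5 + 5*c^4 - 11*c^3 - 2*c^2 - 10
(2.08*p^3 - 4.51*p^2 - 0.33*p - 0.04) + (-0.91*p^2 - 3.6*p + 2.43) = 2.08*p^3 - 5.42*p^2 - 3.93*p + 2.39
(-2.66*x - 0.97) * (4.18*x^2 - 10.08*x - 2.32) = -11.1188*x^3 + 22.7582*x^2 + 15.9488*x + 2.2504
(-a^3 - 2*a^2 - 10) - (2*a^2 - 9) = -a^3 - 4*a^2 - 1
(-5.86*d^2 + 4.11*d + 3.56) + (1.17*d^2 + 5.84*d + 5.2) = -4.69*d^2 + 9.95*d + 8.76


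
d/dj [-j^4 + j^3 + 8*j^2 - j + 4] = -4*j^3 + 3*j^2 + 16*j - 1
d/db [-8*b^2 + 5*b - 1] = 5 - 16*b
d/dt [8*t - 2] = 8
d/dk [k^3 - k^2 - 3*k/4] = 3*k^2 - 2*k - 3/4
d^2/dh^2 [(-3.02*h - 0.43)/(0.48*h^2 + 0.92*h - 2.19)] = (-(0.96*h + 0.92)*(1.92*h + 1.84)*(3.02*h + 0.43) + (8.6976*h + 5.9696)*(0.48*h^2 + 0.92*h - 2.19))/(0.48*h^2 + 0.92*h - 2.19)^3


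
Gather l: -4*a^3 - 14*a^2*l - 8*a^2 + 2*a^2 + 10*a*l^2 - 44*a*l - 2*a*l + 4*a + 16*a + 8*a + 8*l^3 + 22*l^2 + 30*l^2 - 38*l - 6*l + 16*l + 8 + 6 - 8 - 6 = -4*a^3 - 6*a^2 + 28*a + 8*l^3 + l^2*(10*a + 52) + l*(-14*a^2 - 46*a - 28)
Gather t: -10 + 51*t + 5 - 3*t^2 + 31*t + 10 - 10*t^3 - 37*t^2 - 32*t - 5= -10*t^3 - 40*t^2 + 50*t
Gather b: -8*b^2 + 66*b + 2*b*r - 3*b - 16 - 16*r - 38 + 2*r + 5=-8*b^2 + b*(2*r + 63) - 14*r - 49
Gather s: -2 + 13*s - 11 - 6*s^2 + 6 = -6*s^2 + 13*s - 7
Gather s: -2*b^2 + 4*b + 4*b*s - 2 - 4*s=-2*b^2 + 4*b + s*(4*b - 4) - 2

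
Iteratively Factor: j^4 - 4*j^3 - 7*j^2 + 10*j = (j - 5)*(j^3 + j^2 - 2*j) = (j - 5)*(j + 2)*(j^2 - j) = (j - 5)*(j - 1)*(j + 2)*(j)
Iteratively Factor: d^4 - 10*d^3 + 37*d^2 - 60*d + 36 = (d - 2)*(d^3 - 8*d^2 + 21*d - 18) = (d - 3)*(d - 2)*(d^2 - 5*d + 6) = (d - 3)^2*(d - 2)*(d - 2)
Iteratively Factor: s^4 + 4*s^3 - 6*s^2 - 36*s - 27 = (s + 3)*(s^3 + s^2 - 9*s - 9) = (s - 3)*(s + 3)*(s^2 + 4*s + 3) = (s - 3)*(s + 3)^2*(s + 1)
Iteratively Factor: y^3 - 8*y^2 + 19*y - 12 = (y - 1)*(y^2 - 7*y + 12) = (y - 3)*(y - 1)*(y - 4)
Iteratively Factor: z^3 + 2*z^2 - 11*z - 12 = (z - 3)*(z^2 + 5*z + 4) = (z - 3)*(z + 1)*(z + 4)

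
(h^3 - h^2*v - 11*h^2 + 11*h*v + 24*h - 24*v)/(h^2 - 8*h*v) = (h^3 - h^2*v - 11*h^2 + 11*h*v + 24*h - 24*v)/(h*(h - 8*v))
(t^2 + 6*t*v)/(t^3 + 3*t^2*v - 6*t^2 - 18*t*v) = (t + 6*v)/(t^2 + 3*t*v - 6*t - 18*v)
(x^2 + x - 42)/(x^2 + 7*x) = (x - 6)/x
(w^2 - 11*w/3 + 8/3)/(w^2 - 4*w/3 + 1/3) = (3*w - 8)/(3*w - 1)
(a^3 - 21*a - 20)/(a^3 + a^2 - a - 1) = (a^2 - a - 20)/(a^2 - 1)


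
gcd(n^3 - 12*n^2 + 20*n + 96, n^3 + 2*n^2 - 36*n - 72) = n^2 - 4*n - 12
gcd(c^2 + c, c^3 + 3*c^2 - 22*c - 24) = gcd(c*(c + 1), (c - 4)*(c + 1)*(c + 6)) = c + 1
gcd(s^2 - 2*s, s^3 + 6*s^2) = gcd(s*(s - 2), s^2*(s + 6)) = s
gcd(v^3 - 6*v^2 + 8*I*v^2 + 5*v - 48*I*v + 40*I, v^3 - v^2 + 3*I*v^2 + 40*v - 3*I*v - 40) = v^2 + v*(-1 + 8*I) - 8*I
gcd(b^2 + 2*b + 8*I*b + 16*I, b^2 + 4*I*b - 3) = 1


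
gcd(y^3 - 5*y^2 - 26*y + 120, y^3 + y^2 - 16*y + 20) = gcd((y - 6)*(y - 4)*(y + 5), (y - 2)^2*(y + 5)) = y + 5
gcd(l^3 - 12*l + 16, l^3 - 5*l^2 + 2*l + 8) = l - 2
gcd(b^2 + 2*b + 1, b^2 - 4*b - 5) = b + 1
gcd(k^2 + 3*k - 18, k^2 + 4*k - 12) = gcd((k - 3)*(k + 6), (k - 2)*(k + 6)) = k + 6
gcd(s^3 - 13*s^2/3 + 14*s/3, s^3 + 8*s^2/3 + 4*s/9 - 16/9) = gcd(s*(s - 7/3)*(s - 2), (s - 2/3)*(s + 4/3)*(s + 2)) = 1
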